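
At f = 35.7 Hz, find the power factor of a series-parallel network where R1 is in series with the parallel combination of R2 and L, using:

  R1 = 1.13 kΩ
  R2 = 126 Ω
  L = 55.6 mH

Step 1 — Angular frequency: ω = 2π·f = 2π·35.7 = 224.3 rad/s.
Step 2 — Component impedances:
  R1: Z = R = 1130 Ω
  R2: Z = R = 126 Ω
  L: Z = jωL = j·224.3·0.0556 = 0 + j12.47 Ω
Step 3 — Parallel branch: R2 || L = 1/(1/R2 + 1/L) = 1.222 + j12.35 Ω.
Step 4 — Series with R1: Z_total = R1 + (R2 || L) = 1131 + j12.35 Ω = 1131∠0.6° Ω.
Step 5 — Power factor: PF = cos(φ) = Re(Z)/|Z| = 1131.2/1131.3 = 0.9999.
Step 6 — Type: Im(Z) = 12.35 ⇒ lagging (phase φ = 0.6°).

PF = 0.9999 (lagging, φ = 0.6°)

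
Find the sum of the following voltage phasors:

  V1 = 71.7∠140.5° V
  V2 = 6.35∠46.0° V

Step 1 — Convert each phasor to rectangular form:
  V1 = 71.7·(cos(140.5°) + j·sin(140.5°)) = -55.33 + j45.61 V
  V2 = 6.35·(cos(46.0°) + j·sin(46.0°)) = 4.411 + j4.568 V
Step 2 — Sum components: V_total = -50.91 + j50.17 V.
Step 3 — Convert to polar: |V_total| = 71.48 V, ∠V_total = 135.4°.

V_total = 71.48∠135.4° V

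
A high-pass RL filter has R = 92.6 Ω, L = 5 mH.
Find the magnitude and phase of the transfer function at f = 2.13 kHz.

Step 1 — Angular frequency: ω = 2π·2130 = 1.338e+04 rad/s.
Step 2 — Transfer function: H(jω) = jωL/(R + jωL).
Step 3 — Numerator jωL = j·66.92; denominator R + jωL = 92.6 + j66.92.
Step 4 — H = 0.3431 + j0.4747.
Step 5 — Magnitude: |H| = 0.5857 (-4.6 dB); phase: φ = 54.1°.

|H| = 0.5857 (-4.6 dB), φ = 54.1°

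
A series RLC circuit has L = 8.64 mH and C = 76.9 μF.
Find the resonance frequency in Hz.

Step 1 — Resonance condition Im(Z)=0 gives ω₀ = 1/√(LC).
Step 2 — ω₀ = 1/√(0.00864·7.69e-05) = 1227 rad/s.
Step 3 — f₀ = ω₀/(2π) = 195.3 Hz.

f₀ = 195.3 Hz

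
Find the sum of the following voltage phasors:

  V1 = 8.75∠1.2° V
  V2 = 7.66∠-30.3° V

Step 1 — Convert each phasor to rectangular form:
  V1 = 8.75·(cos(1.2°) + j·sin(1.2°)) = 8.748 + j0.1832 V
  V2 = 7.66·(cos(-30.3°) + j·sin(-30.3°)) = 6.614 - j3.865 V
Step 2 — Sum components: V_total = 15.36 - j3.681 V.
Step 3 — Convert to polar: |V_total| = 15.8 V, ∠V_total = -13.5°.

V_total = 15.8∠-13.5° V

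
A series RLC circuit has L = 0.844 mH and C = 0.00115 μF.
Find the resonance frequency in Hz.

Step 1 — Resonance condition Im(Z)=0 gives ω₀ = 1/√(LC).
Step 2 — ω₀ = 1/√(0.000844·1.15e-09) = 1.015e+06 rad/s.
Step 3 — f₀ = ω₀/(2π) = 1.615e+05 Hz.

f₀ = 1.615e+05 Hz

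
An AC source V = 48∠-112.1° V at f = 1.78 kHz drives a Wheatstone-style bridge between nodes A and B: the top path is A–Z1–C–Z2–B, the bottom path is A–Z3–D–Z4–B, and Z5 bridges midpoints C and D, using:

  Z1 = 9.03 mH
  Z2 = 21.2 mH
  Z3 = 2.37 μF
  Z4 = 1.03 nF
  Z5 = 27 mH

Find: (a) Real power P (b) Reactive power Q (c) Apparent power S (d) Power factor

Step 1 — Angular frequency: ω = 2π·f = 2π·1780 = 1.118e+04 rad/s.
Step 2 — Component impedances:
  Z1: Z = jωL = j·1.118e+04·0.00903 = 0 + j101 Ω
  Z2: Z = jωL = j·1.118e+04·0.0212 = 0 + j237.1 Ω
  Z3: Z = 1/(jωC) = -j/(ω·C) = 0 - j37.73 Ω
  Z4: Z = 1/(jωC) = -j/(ω·C) = 0 - j8.681e+04 Ω
  Z5: Z = jωL = j·1.118e+04·0.027 = 0 + j302 Ω
Step 3 — Bridge requires nodal analysis (the Z5 bridge couples midpoints C and D, so the two paths cannot be reduced to a simple series/parallel combination). Setting node B to ground and injecting 1 A at node A, the 3-node admittance system at A, C, D solves to V_A = Z_AB = 0 + j311.4 Ω = 311.4∠90.0° Ω.
Step 4 — Source phasor: V = 48∠-112.1° V = -18.06 - j44.47 V.
Step 5 — Current: I = V / Z = -0.1428 + j0.058 A = 0.1542∠157.9° A.
Step 6 — Complex power: S = V·I* = 0 + j7.4 VA.
Step 7 — Real power: P = Re(S) = 0 W.
Step 8 — Reactive power: Q = Im(S) = 7.4 VAR.
Step 9 — Apparent power: |S| = 7.4 VA.
Step 10 — Power factor: PF = P/|S| = 0 (lagging).

(a) P = 0 W  (b) Q = 7.4 VAR  (c) S = 7.4 VA  (d) PF = 0 (lagging)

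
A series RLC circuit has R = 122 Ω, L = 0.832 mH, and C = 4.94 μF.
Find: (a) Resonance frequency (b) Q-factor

Step 1 — Resonance condition Im(Z)=0 gives ω₀ = 1/√(LC).
Step 2 — ω₀ = 1/√(0.000832·4.94e-06) = 1.56e+04 rad/s.
Step 3 — f₀ = ω₀/(2π) = 2483 Hz.
Step 4 — Series Q: Q = ω₀L/R = 1.56e+04·0.000832/122 = 0.1064.

(a) f₀ = 2483 Hz  (b) Q = 0.1064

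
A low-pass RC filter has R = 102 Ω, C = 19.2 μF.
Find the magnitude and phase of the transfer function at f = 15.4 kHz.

Step 1 — Angular frequency: ω = 2π·1.54e+04 = 9.676e+04 rad/s.
Step 2 — Transfer function: H(jω) = 1/(1 + jωRC).
Step 3 — Denominator: 1 + jωRC = 1 + j·9.676e+04·102·1.92e-05 = 1 + j189.5.
Step 4 — H = 2.785e-05 - j0.005277.
Step 5 — Magnitude: |H| = 0.005277 (-45.6 dB); phase: φ = -89.7°.

|H| = 0.005277 (-45.6 dB), φ = -89.7°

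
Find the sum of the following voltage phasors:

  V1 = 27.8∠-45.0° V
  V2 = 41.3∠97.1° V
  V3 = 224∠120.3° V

Step 1 — Convert each phasor to rectangular form:
  V1 = 27.8·(cos(-45.0°) + j·sin(-45.0°)) = 19.66 - j19.66 V
  V2 = 41.3·(cos(97.1°) + j·sin(97.1°)) = -5.105 + j40.98 V
  V3 = 224·(cos(120.3°) + j·sin(120.3°)) = -113 + j193.4 V
Step 2 — Sum components: V_total = -98.46 + j214.7 V.
Step 3 — Convert to polar: |V_total| = 236.2 V, ∠V_total = 114.6°.

V_total = 236.2∠114.6° V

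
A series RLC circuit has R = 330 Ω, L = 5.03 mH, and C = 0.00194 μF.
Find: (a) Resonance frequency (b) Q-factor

Step 1 — Resonance condition Im(Z)=0 gives ω₀ = 1/√(LC).
Step 2 — ω₀ = 1/√(0.00503·1.94e-09) = 3.201e+05 rad/s.
Step 3 — f₀ = ω₀/(2π) = 5.095e+04 Hz.
Step 4 — Series Q: Q = ω₀L/R = 3.201e+05·0.00503/330 = 4.879.

(a) f₀ = 5.095e+04 Hz  (b) Q = 4.879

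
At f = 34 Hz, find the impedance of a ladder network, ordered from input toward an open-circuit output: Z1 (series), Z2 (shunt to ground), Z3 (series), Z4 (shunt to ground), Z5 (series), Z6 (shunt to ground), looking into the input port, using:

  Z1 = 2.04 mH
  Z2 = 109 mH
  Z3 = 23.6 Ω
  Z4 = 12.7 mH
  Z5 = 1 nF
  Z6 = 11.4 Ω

Step 1 — Angular frequency: ω = 2π·f = 2π·34 = 213.6 rad/s.
Step 2 — Component impedances:
  Z1: Z = jωL = j·213.6·0.00204 = 0 + j0.4358 Ω
  Z2: Z = jωL = j·213.6·0.109 = 0 + j23.29 Ω
  Z3: Z = R = 23.6 Ω
  Z4: Z = jωL = j·213.6·0.0127 = 0 + j2.713 Ω
  Z5: Z = 1/(jωC) = -j/(ω·C) = 0 - j4.681e+06 Ω
  Z6: Z = R = 11.4 Ω
Step 3 — Ladder network (open output): work backward from the far end, alternating series and parallel combinations. Z_in = 10.38 + j12.29 Ω = 16.08∠49.8° Ω.

Z = 10.38 + j12.29 Ω = 16.08∠49.8° Ω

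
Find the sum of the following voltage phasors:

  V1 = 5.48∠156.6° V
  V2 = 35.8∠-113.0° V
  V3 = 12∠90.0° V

Step 1 — Convert each phasor to rectangular form:
  V1 = 5.48·(cos(156.6°) + j·sin(156.6°)) = -5.029 + j2.176 V
  V2 = 35.8·(cos(-113.0°) + j·sin(-113.0°)) = -13.99 - j32.95 V
  V3 = 12·(cos(90.0°) + j·sin(90.0°)) = 0 + j12 V
Step 2 — Sum components: V_total = -19.02 - j18.78 V.
Step 3 — Convert to polar: |V_total| = 26.73 V, ∠V_total = -135.4°.

V_total = 26.73∠-135.4° V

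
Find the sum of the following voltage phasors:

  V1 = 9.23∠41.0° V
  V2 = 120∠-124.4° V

Step 1 — Convert each phasor to rectangular form:
  V1 = 9.23·(cos(41.0°) + j·sin(41.0°)) = 6.966 + j6.055 V
  V2 = 120·(cos(-124.4°) + j·sin(-124.4°)) = -67.8 - j99.01 V
Step 2 — Sum components: V_total = -60.83 - j92.96 V.
Step 3 — Convert to polar: |V_total| = 111.1 V, ∠V_total = -123.2°.

V_total = 111.1∠-123.2° V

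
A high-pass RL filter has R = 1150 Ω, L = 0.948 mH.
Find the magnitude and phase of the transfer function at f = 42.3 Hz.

Step 1 — Angular frequency: ω = 2π·42.3 = 265.8 rad/s.
Step 2 — Transfer function: H(jω) = jωL/(R + jωL).
Step 3 — Numerator jωL = j·0.252; denominator R + jωL = 1150 + j0.252.
Step 4 — H = 4.8e-08 + j0.0002191.
Step 5 — Magnitude: |H| = 0.0002191 (-73.2 dB); phase: φ = 90.0°.

|H| = 0.0002191 (-73.2 dB), φ = 90.0°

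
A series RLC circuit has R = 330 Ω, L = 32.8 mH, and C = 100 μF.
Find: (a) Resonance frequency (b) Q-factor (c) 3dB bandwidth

Step 1 — Resonance: ω₀ = 1/√(LC) = 1/√(0.0328·0.0001) = 552.2 rad/s.
Step 2 — f₀ = ω₀/(2π) = 87.88 Hz.
Step 3 — Series Q: Q = ω₀L/R = 552.2·0.0328/330 = 0.05488.
Step 4 — Bandwidth: Δω = ω₀/Q = 1.006e+04 rad/s; BW = Δω/(2π) = 1601 Hz.

(a) f₀ = 87.88 Hz  (b) Q = 0.05488  (c) BW = 1601 Hz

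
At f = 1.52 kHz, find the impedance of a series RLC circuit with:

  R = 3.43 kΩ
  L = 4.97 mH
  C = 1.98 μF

Step 1 — Angular frequency: ω = 2π·f = 2π·1520 = 9550 rad/s.
Step 2 — Component impedances:
  R: Z = R = 3430 Ω
  L: Z = jωL = j·9550·0.00497 = 0 + j47.47 Ω
  C: Z = 1/(jωC) = -j/(ω·C) = 0 - j52.88 Ω
Step 3 — Series combination: Z_total = R + L + C = 3430 - j5.417 Ω = 3430∠-0.1° Ω.

Z = 3430 - j5.417 Ω = 3430∠-0.1° Ω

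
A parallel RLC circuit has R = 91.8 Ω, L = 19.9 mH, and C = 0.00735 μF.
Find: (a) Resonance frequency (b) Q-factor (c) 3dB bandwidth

Step 1 — Resonance: ω₀ = 1/√(LC) = 1/√(0.0199·7.35e-09) = 8.269e+04 rad/s.
Step 2 — f₀ = ω₀/(2π) = 1.316e+04 Hz.
Step 3 — Parallel Q: Q = R/(ω₀L) = 91.8/(8.269e+04·0.0199) = 0.05579.
Step 4 — Bandwidth: Δω = ω₀/Q = 1.482e+06 rad/s; BW = Δω/(2π) = 2.359e+05 Hz.

(a) f₀ = 1.316e+04 Hz  (b) Q = 0.05579  (c) BW = 2.359e+05 Hz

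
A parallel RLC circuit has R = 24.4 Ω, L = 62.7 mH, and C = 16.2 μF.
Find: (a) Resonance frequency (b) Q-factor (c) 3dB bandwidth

Step 1 — Resonance: ω₀ = 1/√(LC) = 1/√(0.0627·1.62e-05) = 992.2 rad/s.
Step 2 — f₀ = ω₀/(2π) = 157.9 Hz.
Step 3 — Parallel Q: Q = R/(ω₀L) = 24.4/(992.2·0.0627) = 0.3922.
Step 4 — Bandwidth: Δω = ω₀/Q = 2530 rad/s; BW = Δω/(2π) = 402.6 Hz.

(a) f₀ = 157.9 Hz  (b) Q = 0.3922  (c) BW = 402.6 Hz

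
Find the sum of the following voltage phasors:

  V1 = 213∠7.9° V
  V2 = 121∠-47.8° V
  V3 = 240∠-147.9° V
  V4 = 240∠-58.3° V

Step 1 — Convert each phasor to rectangular form:
  V1 = 213·(cos(7.9°) + j·sin(7.9°)) = 211 + j29.28 V
  V2 = 121·(cos(-47.8°) + j·sin(-47.8°)) = 81.28 - j89.64 V
  V3 = 240·(cos(-147.9°) + j·sin(-147.9°)) = -203.3 - j127.5 V
  V4 = 240·(cos(-58.3°) + j·sin(-58.3°)) = 126.1 - j204.2 V
Step 2 — Sum components: V_total = 215.1 - j392.1 V.
Step 3 — Convert to polar: |V_total| = 447.2 V, ∠V_total = -61.3°.

V_total = 447.2∠-61.3° V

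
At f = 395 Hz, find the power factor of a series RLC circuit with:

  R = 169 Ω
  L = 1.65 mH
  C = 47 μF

Step 1 — Angular frequency: ω = 2π·f = 2π·395 = 2482 rad/s.
Step 2 — Component impedances:
  R: Z = R = 169 Ω
  L: Z = jωL = j·2482·0.00165 = 0 + j4.095 Ω
  C: Z = 1/(jωC) = -j/(ω·C) = 0 - j8.573 Ω
Step 3 — Series combination: Z_total = R + L + C = 169 - j4.478 Ω = 169.1∠-1.5° Ω.
Step 4 — Power factor: PF = cos(φ) = Re(Z)/|Z| = 169/169.06 = 0.9996.
Step 5 — Type: Im(Z) = -4.478 ⇒ leading (phase φ = -1.5°).

PF = 0.9996 (leading, φ = -1.5°)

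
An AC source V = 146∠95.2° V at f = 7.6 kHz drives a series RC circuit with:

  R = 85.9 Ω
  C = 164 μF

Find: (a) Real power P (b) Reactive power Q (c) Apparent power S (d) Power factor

Step 1 — Angular frequency: ω = 2π·f = 2π·7600 = 4.775e+04 rad/s.
Step 2 — Component impedances:
  R: Z = R = 85.9 Ω
  C: Z = 1/(jωC) = -j/(ω·C) = 0 - j0.1277 Ω
Step 3 — Series combination: Z_total = R + C = 85.9 - j0.1277 Ω = 85.9∠-0.1° Ω.
Step 4 — Source phasor: V = 146∠95.2° V = -13.23 + j145.4 V.
Step 5 — Current: I = V / Z = -0.1566 + j1.692 A = 1.7∠95.3° A.
Step 6 — Complex power: S = V·I* = 248.1 - j0.3689 VA.
Step 7 — Real power: P = Re(S) = 248.1 W.
Step 8 — Reactive power: Q = Im(S) = -0.3689 VAR.
Step 9 — Apparent power: |S| = 248.1 VA.
Step 10 — Power factor: PF = P/|S| = 1 (leading).

(a) P = 248.1 W  (b) Q = -0.3689 VAR  (c) S = 248.1 VA  (d) PF = 1 (leading)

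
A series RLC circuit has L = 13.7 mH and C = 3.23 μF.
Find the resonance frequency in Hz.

Step 1 — Resonance condition Im(Z)=0 gives ω₀ = 1/√(LC).
Step 2 — ω₀ = 1/√(0.0137·3.23e-06) = 4754 rad/s.
Step 3 — f₀ = ω₀/(2π) = 756.6 Hz.

f₀ = 756.6 Hz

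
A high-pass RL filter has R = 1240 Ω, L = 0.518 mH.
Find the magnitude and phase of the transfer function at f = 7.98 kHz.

Step 1 — Angular frequency: ω = 2π·7980 = 5.014e+04 rad/s.
Step 2 — Transfer function: H(jω) = jωL/(R + jωL).
Step 3 — Numerator jωL = j·25.97; denominator R + jωL = 1240 + j25.97.
Step 4 — H = 0.0004385 + j0.02094.
Step 5 — Magnitude: |H| = 0.02094 (-33.6 dB); phase: φ = 88.8°.

|H| = 0.02094 (-33.6 dB), φ = 88.8°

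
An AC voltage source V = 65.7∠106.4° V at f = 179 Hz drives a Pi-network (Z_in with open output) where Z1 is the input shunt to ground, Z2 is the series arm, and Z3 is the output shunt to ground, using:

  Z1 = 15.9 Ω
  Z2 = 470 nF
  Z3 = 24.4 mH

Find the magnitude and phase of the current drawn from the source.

Step 1 — Angular frequency: ω = 2π·f = 2π·179 = 1125 rad/s.
Step 2 — Component impedances:
  Z1: Z = R = 15.9 Ω
  Z2: Z = 1/(jωC) = -j/(ω·C) = 0 - j1892 Ω
  Z3: Z = jωL = j·1125·0.0244 = 0 + j27.44 Ω
Step 3 — With open output, the series arm Z2 and the output shunt Z3 appear in series to ground: Z2 + Z3 = 0 - j1864 Ω.
Step 4 — Parallel with input shunt Z1: Z_in = Z1 || (Z2 + Z3) = 15.9 - j0.1356 Ω = 15.9∠-0.5° Ω.
Step 5 — Source phasor: V = 65.7∠106.4° V = -18.55 + j63.03 V.
Step 6 — Ohm's law: I = V / Z_total = (-18.55 + j63.03) / (15.9 - j0.1356) = -1.2 + j3.954 A.
Step 7 — Convert to polar: |I| = 4.132 A, ∠I = 106.9°.

I = 4.132∠106.9° A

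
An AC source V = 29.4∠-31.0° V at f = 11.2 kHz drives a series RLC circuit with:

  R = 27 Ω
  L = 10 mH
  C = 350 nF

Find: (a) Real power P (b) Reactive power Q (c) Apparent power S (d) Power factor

Step 1 — Angular frequency: ω = 2π·f = 2π·1.12e+04 = 7.037e+04 rad/s.
Step 2 — Component impedances:
  R: Z = R = 27 Ω
  L: Z = jωL = j·7.037e+04·0.01 = 0 + j703.7 Ω
  C: Z = 1/(jωC) = -j/(ω·C) = 0 - j40.6 Ω
Step 3 — Series combination: Z_total = R + L + C = 27 + j663.1 Ω = 663.7∠87.7° Ω.
Step 4 — Source phasor: V = 29.4∠-31.0° V = 25.2 - j15.14 V.
Step 5 — Current: I = V / Z = -0.02125 - j0.03887 A = 0.0443∠-118.7° A.
Step 6 — Complex power: S = V·I* = 0.05299 + j1.301 VA.
Step 7 — Real power: P = Re(S) = 0.05299 W.
Step 8 — Reactive power: Q = Im(S) = 1.301 VAR.
Step 9 — Apparent power: |S| = 1.302 VA.
Step 10 — Power factor: PF = P/|S| = 0.04068 (lagging).

(a) P = 0.05299 W  (b) Q = 1.301 VAR  (c) S = 1.302 VA  (d) PF = 0.04068 (lagging)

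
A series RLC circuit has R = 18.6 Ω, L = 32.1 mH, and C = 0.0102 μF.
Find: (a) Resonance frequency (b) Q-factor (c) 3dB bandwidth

Step 1 — Resonance: ω₀ = 1/√(LC) = 1/√(0.0321·1.02e-08) = 5.526e+04 rad/s.
Step 2 — f₀ = ω₀/(2π) = 8796 Hz.
Step 3 — Series Q: Q = ω₀L/R = 5.526e+04·0.0321/18.6 = 95.38.
Step 4 — Bandwidth: Δω = ω₀/Q = 579.4 rad/s; BW = Δω/(2π) = 92.22 Hz.

(a) f₀ = 8796 Hz  (b) Q = 95.38  (c) BW = 92.22 Hz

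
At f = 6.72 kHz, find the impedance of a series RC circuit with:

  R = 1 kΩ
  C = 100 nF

Step 1 — Angular frequency: ω = 2π·f = 2π·6720 = 4.222e+04 rad/s.
Step 2 — Component impedances:
  R: Z = R = 1000 Ω
  C: Z = 1/(jωC) = -j/(ω·C) = 0 - j236.8 Ω
Step 3 — Series combination: Z_total = R + C = 1000 - j236.8 Ω = 1028∠-13.3° Ω.

Z = 1000 - j236.8 Ω = 1028∠-13.3° Ω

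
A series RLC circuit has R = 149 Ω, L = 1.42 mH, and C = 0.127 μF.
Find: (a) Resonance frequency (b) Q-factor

Step 1 — Resonance condition Im(Z)=0 gives ω₀ = 1/√(LC).
Step 2 — ω₀ = 1/√(0.00142·1.27e-07) = 7.447e+04 rad/s.
Step 3 — f₀ = ω₀/(2π) = 1.185e+04 Hz.
Step 4 — Series Q: Q = ω₀L/R = 7.447e+04·0.00142/149 = 0.7097.

(a) f₀ = 1.185e+04 Hz  (b) Q = 0.7097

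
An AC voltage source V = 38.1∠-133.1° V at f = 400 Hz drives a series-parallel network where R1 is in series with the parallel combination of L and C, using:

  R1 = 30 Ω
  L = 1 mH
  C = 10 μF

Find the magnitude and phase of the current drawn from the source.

Step 1 — Angular frequency: ω = 2π·f = 2π·400 = 2513 rad/s.
Step 2 — Component impedances:
  R1: Z = R = 30 Ω
  L: Z = jωL = j·2513·0.001 = 0 + j2.513 Ω
  C: Z = 1/(jωC) = -j/(ω·C) = 0 - j39.79 Ω
Step 3 — Parallel branch: L || C = 1/(1/L + 1/C) = 0 + j2.683 Ω.
Step 4 — Series with R1: Z_total = R1 + (L || C) = 30 + j2.683 Ω = 30.12∠5.1° Ω.
Step 5 — Source phasor: V = 38.1∠-133.1° V = -26.03 - j27.82 V.
Step 6 — Ohm's law: I = V / Z_total = (-26.03 - j27.82) / (30 + j2.683) = -0.9431 - j0.843 A.
Step 7 — Convert to polar: |I| = 1.265 A, ∠I = -138.2°.

I = 1.265∠-138.2° A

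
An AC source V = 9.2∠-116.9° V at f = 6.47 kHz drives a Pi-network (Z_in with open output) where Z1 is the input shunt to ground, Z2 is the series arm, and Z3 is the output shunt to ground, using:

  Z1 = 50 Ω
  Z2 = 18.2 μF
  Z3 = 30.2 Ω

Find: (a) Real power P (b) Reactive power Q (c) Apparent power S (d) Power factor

Step 1 — Angular frequency: ω = 2π·f = 2π·6470 = 4.065e+04 rad/s.
Step 2 — Component impedances:
  Z1: Z = R = 50 Ω
  Z2: Z = 1/(jωC) = -j/(ω·C) = 0 - j1.352 Ω
  Z3: Z = R = 30.2 Ω
Step 3 — With open output, the series arm Z2 and the output shunt Z3 appear in series to ground: Z2 + Z3 = 30.2 - j1.352 Ω.
Step 4 — Parallel with input shunt Z1: Z_in = Z1 || (Z2 + Z3) = 18.84 - j0.5252 Ω = 18.84∠-1.6° Ω.
Step 5 — Source phasor: V = 9.2∠-116.9° V = -4.162 - j8.205 V.
Step 6 — Current: I = V / Z = -0.2087 - j0.4414 A = 0.4882∠-115.3° A.
Step 7 — Complex power: S = V·I* = 4.49 - j0.1252 VA.
Step 8 — Real power: P = Re(S) = 4.49 W.
Step 9 — Reactive power: Q = Im(S) = -0.1252 VAR.
Step 10 — Apparent power: |S| = 4.492 VA.
Step 11 — Power factor: PF = P/|S| = 0.9996 (leading).

(a) P = 4.49 W  (b) Q = -0.1252 VAR  (c) S = 4.492 VA  (d) PF = 0.9996 (leading)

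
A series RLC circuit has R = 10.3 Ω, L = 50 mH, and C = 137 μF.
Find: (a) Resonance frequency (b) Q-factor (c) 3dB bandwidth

Step 1 — Resonance: ω₀ = 1/√(LC) = 1/√(0.05·0.000137) = 382.1 rad/s.
Step 2 — f₀ = ω₀/(2π) = 60.81 Hz.
Step 3 — Series Q: Q = ω₀L/R = 382.1·0.05/10.3 = 1.855.
Step 4 — Bandwidth: Δω = ω₀/Q = 206 rad/s; BW = Δω/(2π) = 32.79 Hz.

(a) f₀ = 60.81 Hz  (b) Q = 1.855  (c) BW = 32.79 Hz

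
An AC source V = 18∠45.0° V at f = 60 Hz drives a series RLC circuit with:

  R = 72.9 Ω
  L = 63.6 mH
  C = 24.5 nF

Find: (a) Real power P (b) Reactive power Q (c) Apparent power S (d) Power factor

Step 1 — Angular frequency: ω = 2π·f = 2π·60 = 377 rad/s.
Step 2 — Component impedances:
  R: Z = R = 72.9 Ω
  L: Z = jωL = j·377·0.0636 = 0 + j23.98 Ω
  C: Z = 1/(jωC) = -j/(ω·C) = 0 - j1.083e+05 Ω
Step 3 — Series combination: Z_total = R + L + C = 72.9 - j1.082e+05 Ω = 1.082e+05∠-90.0° Ω.
Step 4 — Source phasor: V = 18∠45.0° V = 12.73 + j12.73 V.
Step 5 — Current: I = V / Z = -0.0001175 + j0.0001177 A = 0.0001663∠135.0° A.
Step 6 — Complex power: S = V·I* = 2.016e-06 - j0.002993 VA.
Step 7 — Real power: P = Re(S) = 2.016e-06 W.
Step 8 — Reactive power: Q = Im(S) = -0.002993 VAR.
Step 9 — Apparent power: |S| = 0.002993 VA.
Step 10 — Power factor: PF = P/|S| = 0.0006735 (leading).

(a) P = 2.016e-06 W  (b) Q = -0.002993 VAR  (c) S = 0.002993 VA  (d) PF = 0.0006735 (leading)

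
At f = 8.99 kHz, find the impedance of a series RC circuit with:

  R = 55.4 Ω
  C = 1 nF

Step 1 — Angular frequency: ω = 2π·f = 2π·8990 = 5.649e+04 rad/s.
Step 2 — Component impedances:
  R: Z = R = 55.4 Ω
  C: Z = 1/(jωC) = -j/(ω·C) = 0 - j1.77e+04 Ω
Step 3 — Series combination: Z_total = R + C = 55.4 - j1.77e+04 Ω = 1.77e+04∠-89.8° Ω.

Z = 55.4 - j1.77e+04 Ω = 1.77e+04∠-89.8° Ω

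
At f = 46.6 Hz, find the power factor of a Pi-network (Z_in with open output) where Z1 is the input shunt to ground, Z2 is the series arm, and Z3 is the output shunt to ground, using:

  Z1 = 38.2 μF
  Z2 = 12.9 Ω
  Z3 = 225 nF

Step 1 — Angular frequency: ω = 2π·f = 2π·46.6 = 292.8 rad/s.
Step 2 — Component impedances:
  Z1: Z = 1/(jωC) = -j/(ω·C) = 0 - j89.41 Ω
  Z2: Z = R = 12.9 Ω
  Z3: Z = 1/(jωC) = -j/(ω·C) = 0 - j1.518e+04 Ω
Step 3 — With open output, the series arm Z2 and the output shunt Z3 appear in series to ground: Z2 + Z3 = 12.9 - j1.518e+04 Ω.
Step 4 — Parallel with input shunt Z1: Z_in = Z1 || (Z2 + Z3) = 0.0004423 - j88.88 Ω = 88.88∠-90.0° Ω.
Step 5 — Power factor: PF = cos(φ) = Re(Z)/|Z| = 0.0004423/88.88 = 4.976e-06.
Step 6 — Type: Im(Z) = -88.88 ⇒ leading (phase φ = -90.0°).

PF = 4.976e-06 (leading, φ = -90.0°)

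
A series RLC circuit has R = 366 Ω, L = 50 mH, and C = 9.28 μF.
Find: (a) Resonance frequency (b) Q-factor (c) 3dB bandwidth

Step 1 — Resonance condition Im(Z)=0 gives ω₀ = 1/√(LC).
Step 2 — ω₀ = 1/√(0.05·9.28e-06) = 1468 rad/s.
Step 3 — f₀ = ω₀/(2π) = 233.6 Hz.
Step 4 — Series Q: Q = ω₀L/R = 1468·0.05/366 = 0.2006.
Step 5 — 3dB bandwidth: Δω = ω₀/Q = 7320 rad/s; BW = Δω/(2π) = 1165 Hz.

(a) f₀ = 233.6 Hz  (b) Q = 0.2006  (c) BW = 1165 Hz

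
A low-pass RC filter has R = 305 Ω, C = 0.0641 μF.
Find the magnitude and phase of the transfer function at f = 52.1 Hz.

Step 1 — Angular frequency: ω = 2π·52.1 = 327.4 rad/s.
Step 2 — Transfer function: H(jω) = 1/(1 + jωRC).
Step 3 — Denominator: 1 + jωRC = 1 + j·327.4·305·6.41e-08 = 1 + j0.0064.
Step 4 — H = 1 - j0.0064.
Step 5 — Magnitude: |H| = 1 (-0.0 dB); phase: φ = -0.4°.

|H| = 1 (-0.0 dB), φ = -0.4°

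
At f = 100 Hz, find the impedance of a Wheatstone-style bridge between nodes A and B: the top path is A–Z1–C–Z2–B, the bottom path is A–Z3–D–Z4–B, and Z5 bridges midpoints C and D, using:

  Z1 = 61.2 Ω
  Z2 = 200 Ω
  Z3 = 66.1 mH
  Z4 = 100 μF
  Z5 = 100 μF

Step 1 — Angular frequency: ω = 2π·f = 2π·100 = 628.3 rad/s.
Step 2 — Component impedances:
  Z1: Z = R = 61.2 Ω
  Z2: Z = R = 200 Ω
  Z3: Z = jωL = j·628.3·0.0661 = 0 + j41.53 Ω
  Z4: Z = 1/(jωC) = -j/(ω·C) = 0 - j15.92 Ω
  Z5: Z = 1/(jωC) = -j/(ω·C) = 0 - j15.92 Ω
Step 3 — Bridge requires nodal analysis (the Z5 bridge couples midpoints C and D, so the two paths cannot be reduced to a simple series/parallel combination). Setting node B to ground and injecting 1 A at node A, the 3-node admittance system at A, C, D solves to V_A = Z_AB = 25.16 + j17.56 Ω = 30.68∠34.9° Ω.

Z = 25.16 + j17.56 Ω = 30.68∠34.9° Ω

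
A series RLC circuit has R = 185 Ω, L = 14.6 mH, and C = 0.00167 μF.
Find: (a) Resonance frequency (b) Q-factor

Step 1 — Resonance condition Im(Z)=0 gives ω₀ = 1/√(LC).
Step 2 — ω₀ = 1/√(0.0146·1.67e-09) = 2.025e+05 rad/s.
Step 3 — f₀ = ω₀/(2π) = 3.223e+04 Hz.
Step 4 — Series Q: Q = ω₀L/R = 2.025e+05·0.0146/185 = 15.98.

(a) f₀ = 3.223e+04 Hz  (b) Q = 15.98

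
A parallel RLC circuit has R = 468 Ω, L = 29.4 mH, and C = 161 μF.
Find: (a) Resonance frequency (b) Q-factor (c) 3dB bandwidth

Step 1 — Resonance: ω₀ = 1/√(LC) = 1/√(0.0294·0.000161) = 459.6 rad/s.
Step 2 — f₀ = ω₀/(2π) = 73.15 Hz.
Step 3 — Parallel Q: Q = R/(ω₀L) = 468/(459.6·0.0294) = 34.63.
Step 4 — Bandwidth: Δω = ω₀/Q = 13.27 rad/s; BW = Δω/(2π) = 2.112 Hz.

(a) f₀ = 73.15 Hz  (b) Q = 34.63  (c) BW = 2.112 Hz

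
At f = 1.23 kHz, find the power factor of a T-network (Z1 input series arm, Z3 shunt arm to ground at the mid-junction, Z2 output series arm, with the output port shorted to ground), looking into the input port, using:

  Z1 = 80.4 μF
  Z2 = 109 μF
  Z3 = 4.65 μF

Step 1 — Angular frequency: ω = 2π·f = 2π·1230 = 7728 rad/s.
Step 2 — Component impedances:
  Z1: Z = 1/(jωC) = -j/(ω·C) = 0 - j1.609 Ω
  Z2: Z = 1/(jωC) = -j/(ω·C) = 0 - j1.187 Ω
  Z3: Z = 1/(jωC) = -j/(ω·C) = 0 - j27.83 Ω
Step 3 — With the output port shorted to ground, the output series arm Z2 runs from the junction to ground; the shunt arm Z3 also runs from the junction to ground. They appear in parallel: Z3 || Z2 = 0 - j1.139 Ω.
Step 4 — Series with input arm Z1: Z_in = Z1 + (Z3 || Z2) = 0 - j2.748 Ω = 2.748∠-90.0° Ω.
Step 5 — Power factor: PF = cos(φ) = Re(Z)/|Z| = 0/2.748 = 0.
Step 6 — Type: Im(Z) = -2.748 ⇒ leading (phase φ = -90.0°).

PF = 0 (leading, φ = -90.0°)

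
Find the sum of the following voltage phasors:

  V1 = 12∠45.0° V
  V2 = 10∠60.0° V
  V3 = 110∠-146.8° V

Step 1 — Convert each phasor to rectangular form:
  V1 = 12·(cos(45.0°) + j·sin(45.0°)) = 8.485 + j8.485 V
  V2 = 10·(cos(60.0°) + j·sin(60.0°)) = 5 + j8.66 V
  V3 = 110·(cos(-146.8°) + j·sin(-146.8°)) = -92.04 - j60.23 V
Step 2 — Sum components: V_total = -78.56 - j43.09 V.
Step 3 — Convert to polar: |V_total| = 89.6 V, ∠V_total = -151.3°.

V_total = 89.6∠-151.3° V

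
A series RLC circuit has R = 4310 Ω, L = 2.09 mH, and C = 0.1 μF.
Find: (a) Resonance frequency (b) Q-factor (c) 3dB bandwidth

Step 1 — Resonance: ω₀ = 1/√(LC) = 1/√(0.00209·1e-07) = 6.917e+04 rad/s.
Step 2 — f₀ = ω₀/(2π) = 1.101e+04 Hz.
Step 3 — Series Q: Q = ω₀L/R = 6.917e+04·0.00209/4310 = 0.03354.
Step 4 — Bandwidth: Δω = ω₀/Q = 2.062e+06 rad/s; BW = Δω/(2π) = 3.282e+05 Hz.

(a) f₀ = 1.101e+04 Hz  (b) Q = 0.03354  (c) BW = 3.282e+05 Hz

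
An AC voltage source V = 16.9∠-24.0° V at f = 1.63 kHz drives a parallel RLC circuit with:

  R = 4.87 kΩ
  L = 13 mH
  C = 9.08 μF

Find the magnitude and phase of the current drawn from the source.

Step 1 — Angular frequency: ω = 2π·f = 2π·1630 = 1.024e+04 rad/s.
Step 2 — Component impedances:
  R: Z = R = 4870 Ω
  L: Z = jωL = j·1.024e+04·0.013 = 0 + j133.1 Ω
  C: Z = 1/(jωC) = -j/(ω·C) = 0 - j10.75 Ω
Step 3 — Parallel combination: 1/Z_total = 1/R + 1/L + 1/C; Z_total = 0.0281 - j11.7 Ω = 11.7∠-89.9° Ω.
Step 4 — Source phasor: V = 16.9∠-24.0° V = 15.44 - j6.874 V.
Step 5 — Ohm's law: I = V / Z_total = (15.44 - j6.874) / (0.0281 - j11.7) = 0.5908 + j1.318 A.
Step 6 — Convert to polar: |I| = 1.445 A, ∠I = 65.9°.

I = 1.445∠65.9° A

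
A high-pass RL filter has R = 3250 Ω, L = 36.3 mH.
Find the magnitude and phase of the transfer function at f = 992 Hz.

Step 1 — Angular frequency: ω = 2π·992 = 6233 rad/s.
Step 2 — Transfer function: H(jω) = jωL/(R + jωL).
Step 3 — Numerator jωL = j·226.3; denominator R + jωL = 3250 + j226.3.
Step 4 — H = 0.004823 + j0.06928.
Step 5 — Magnitude: |H| = 0.06945 (-23.2 dB); phase: φ = 86.0°.

|H| = 0.06945 (-23.2 dB), φ = 86.0°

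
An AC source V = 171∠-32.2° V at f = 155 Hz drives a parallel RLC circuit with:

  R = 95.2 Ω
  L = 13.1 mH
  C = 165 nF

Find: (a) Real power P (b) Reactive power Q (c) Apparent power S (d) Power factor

Step 1 — Angular frequency: ω = 2π·f = 2π·155 = 973.9 rad/s.
Step 2 — Component impedances:
  R: Z = R = 95.2 Ω
  L: Z = jωL = j·973.9·0.0131 = 0 + j12.76 Ω
  C: Z = 1/(jωC) = -j/(ω·C) = 0 - j6223 Ω
Step 3 — Parallel combination: 1/Z_total = 1/R + 1/L + 1/C; Z_total = 1.686 + j12.56 Ω = 12.67∠82.4° Ω.
Step 4 — Source phasor: V = 171∠-32.2° V = 144.7 - j91.12 V.
Step 5 — Current: I = V / Z = -5.608 - j12.28 A = 13.5∠-114.6° A.
Step 6 — Complex power: S = V·I* = 307.2 + j2287 VA.
Step 7 — Real power: P = Re(S) = 307.2 W.
Step 8 — Reactive power: Q = Im(S) = 2287 VAR.
Step 9 — Apparent power: |S| = 2308 VA.
Step 10 — Power factor: PF = P/|S| = 0.1331 (lagging).

(a) P = 307.2 W  (b) Q = 2287 VAR  (c) S = 2308 VA  (d) PF = 0.1331 (lagging)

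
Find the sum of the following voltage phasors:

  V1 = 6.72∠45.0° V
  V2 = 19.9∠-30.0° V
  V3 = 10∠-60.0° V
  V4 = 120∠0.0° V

Step 1 — Convert each phasor to rectangular form:
  V1 = 6.72·(cos(45.0°) + j·sin(45.0°)) = 4.752 + j4.752 V
  V2 = 19.9·(cos(-30.0°) + j·sin(-30.0°)) = 17.23 - j9.95 V
  V3 = 10·(cos(-60.0°) + j·sin(-60.0°)) = 5 - j8.66 V
  V4 = 120·(cos(0.0°) + j·sin(0.0°)) = 120 V
Step 2 — Sum components: V_total = 147 - j13.86 V.
Step 3 — Convert to polar: |V_total| = 147.6 V, ∠V_total = -5.4°.

V_total = 147.6∠-5.4° V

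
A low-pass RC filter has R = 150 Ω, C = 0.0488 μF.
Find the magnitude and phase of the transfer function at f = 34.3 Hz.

Step 1 — Angular frequency: ω = 2π·34.3 = 215.5 rad/s.
Step 2 — Transfer function: H(jω) = 1/(1 + jωRC).
Step 3 — Denominator: 1 + jωRC = 1 + j·215.5·150·4.88e-08 = 1 + j0.001578.
Step 4 — H = 1 - j0.001578.
Step 5 — Magnitude: |H| = 1 (-0.0 dB); phase: φ = -0.1°.

|H| = 1 (-0.0 dB), φ = -0.1°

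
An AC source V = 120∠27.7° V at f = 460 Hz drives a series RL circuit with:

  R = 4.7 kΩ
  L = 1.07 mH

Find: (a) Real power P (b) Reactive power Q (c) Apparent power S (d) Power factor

Step 1 — Angular frequency: ω = 2π·f = 2π·460 = 2890 rad/s.
Step 2 — Component impedances:
  R: Z = R = 4700 Ω
  L: Z = jωL = j·2890·0.00107 = 0 + j3.093 Ω
Step 3 — Series combination: Z_total = R + L = 4700 + j3.093 Ω = 4700∠0.0° Ω.
Step 4 — Source phasor: V = 120∠27.7° V = 106.2 + j55.78 V.
Step 5 — Current: I = V / Z = 0.02261 + j0.01185 A = 0.02553∠27.7° A.
Step 6 — Complex power: S = V·I* = 3.064 + j0.002016 VA.
Step 7 — Real power: P = Re(S) = 3.064 W.
Step 8 — Reactive power: Q = Im(S) = 0.002016 VAR.
Step 9 — Apparent power: |S| = 3.064 VA.
Step 10 — Power factor: PF = P/|S| = 1 (lagging).

(a) P = 3.064 W  (b) Q = 0.002016 VAR  (c) S = 3.064 VA  (d) PF = 1 (lagging)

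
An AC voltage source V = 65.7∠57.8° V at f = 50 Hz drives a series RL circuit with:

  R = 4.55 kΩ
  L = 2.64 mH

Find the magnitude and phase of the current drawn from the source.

Step 1 — Angular frequency: ω = 2π·f = 2π·50 = 314.2 rad/s.
Step 2 — Component impedances:
  R: Z = R = 4550 Ω
  L: Z = jωL = j·314.2·0.00264 = 0 + j0.8294 Ω
Step 3 — Series combination: Z_total = R + L = 4550 + j0.8294 Ω = 4550∠0.0° Ω.
Step 4 — Source phasor: V = 65.7∠57.8° V = 35.01 + j55.59 V.
Step 5 — Ohm's law: I = V / Z_total = (35.01 + j55.59) / (4550 + j0.8294) = 0.007697 + j0.01222 A.
Step 6 — Convert to polar: |I| = 0.01444 A, ∠I = 57.8°.

I = 0.01444∠57.8° A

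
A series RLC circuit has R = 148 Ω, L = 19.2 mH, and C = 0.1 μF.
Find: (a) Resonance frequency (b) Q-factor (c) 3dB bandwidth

Step 1 — Resonance condition Im(Z)=0 gives ω₀ = 1/√(LC).
Step 2 — ω₀ = 1/√(0.0192·1e-07) = 2.282e+04 rad/s.
Step 3 — f₀ = ω₀/(2π) = 3632 Hz.
Step 4 — Series Q: Q = ω₀L/R = 2.282e+04·0.0192/148 = 2.961.
Step 5 — 3dB bandwidth: Δω = ω₀/Q = 7708 rad/s; BW = Δω/(2π) = 1227 Hz.

(a) f₀ = 3632 Hz  (b) Q = 2.961  (c) BW = 1227 Hz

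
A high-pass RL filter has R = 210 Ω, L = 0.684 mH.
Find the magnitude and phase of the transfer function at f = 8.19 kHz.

Step 1 — Angular frequency: ω = 2π·8190 = 5.146e+04 rad/s.
Step 2 — Transfer function: H(jω) = jωL/(R + jωL).
Step 3 — Numerator jωL = j·35.2; denominator R + jωL = 210 + j35.2.
Step 4 — H = 0.02733 + j0.163.
Step 5 — Magnitude: |H| = 0.1653 (-15.6 dB); phase: φ = 80.5°.

|H| = 0.1653 (-15.6 dB), φ = 80.5°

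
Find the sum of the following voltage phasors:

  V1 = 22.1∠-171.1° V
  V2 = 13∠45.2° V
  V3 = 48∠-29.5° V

Step 1 — Convert each phasor to rectangular form:
  V1 = 22.1·(cos(-171.1°) + j·sin(-171.1°)) = -21.83 - j3.419 V
  V2 = 13·(cos(45.2°) + j·sin(45.2°)) = 9.16 + j9.224 V
  V3 = 48·(cos(-29.5°) + j·sin(-29.5°)) = 41.78 - j23.64 V
Step 2 — Sum components: V_total = 29.1 - j17.83 V.
Step 3 — Convert to polar: |V_total| = 34.13 V, ∠V_total = -31.5°.

V_total = 34.13∠-31.5° V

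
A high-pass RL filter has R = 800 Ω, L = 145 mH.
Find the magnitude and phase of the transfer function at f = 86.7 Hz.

Step 1 — Angular frequency: ω = 2π·86.7 = 544.8 rad/s.
Step 2 — Transfer function: H(jω) = jωL/(R + jωL).
Step 3 — Numerator jωL = j·78.99; denominator R + jωL = 800 + j78.99.
Step 4 — H = 0.009655 + j0.09778.
Step 5 — Magnitude: |H| = 0.09826 (-20.2 dB); phase: φ = 84.4°.

|H| = 0.09826 (-20.2 dB), φ = 84.4°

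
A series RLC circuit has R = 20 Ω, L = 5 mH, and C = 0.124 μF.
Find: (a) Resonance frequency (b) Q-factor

Step 1 — Resonance condition Im(Z)=0 gives ω₀ = 1/√(LC).
Step 2 — ω₀ = 1/√(0.005·1.24e-07) = 4.016e+04 rad/s.
Step 3 — f₀ = ω₀/(2π) = 6392 Hz.
Step 4 — Series Q: Q = ω₀L/R = 4.016e+04·0.005/20 = 10.04.

(a) f₀ = 6392 Hz  (b) Q = 10.04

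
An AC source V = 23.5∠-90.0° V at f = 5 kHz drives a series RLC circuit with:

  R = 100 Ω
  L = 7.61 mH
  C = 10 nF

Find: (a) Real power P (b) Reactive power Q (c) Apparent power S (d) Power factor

Step 1 — Angular frequency: ω = 2π·f = 2π·5000 = 3.142e+04 rad/s.
Step 2 — Component impedances:
  R: Z = R = 100 Ω
  L: Z = jωL = j·3.142e+04·0.00761 = 0 + j239.1 Ω
  C: Z = 1/(jωC) = -j/(ω·C) = 0 - j3183 Ω
Step 3 — Series combination: Z_total = R + L + C = 100 - j2944 Ω = 2946∠-88.1° Ω.
Step 4 — Source phasor: V = 23.5∠-90.0° V = 0 - j23.5 V.
Step 5 — Current: I = V / Z = 0.007973 - j0.0002708 A = 0.007978∠-1.9° A.
Step 6 — Complex power: S = V·I* = 0.006364 - j0.1874 VA.
Step 7 — Real power: P = Re(S) = 0.006364 W.
Step 8 — Reactive power: Q = Im(S) = -0.1874 VAR.
Step 9 — Apparent power: |S| = 0.1875 VA.
Step 10 — Power factor: PF = P/|S| = 0.03395 (leading).

(a) P = 0.006364 W  (b) Q = -0.1874 VAR  (c) S = 0.1875 VA  (d) PF = 0.03395 (leading)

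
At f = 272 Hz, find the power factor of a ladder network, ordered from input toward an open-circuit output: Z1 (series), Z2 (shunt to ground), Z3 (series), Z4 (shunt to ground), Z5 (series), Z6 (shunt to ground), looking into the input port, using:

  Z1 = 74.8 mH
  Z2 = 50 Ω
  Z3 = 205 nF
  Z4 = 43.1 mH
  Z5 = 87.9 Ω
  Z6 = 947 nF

Step 1 — Angular frequency: ω = 2π·f = 2π·272 = 1709 rad/s.
Step 2 — Component impedances:
  Z1: Z = jωL = j·1709·0.0748 = 0 + j127.8 Ω
  Z2: Z = R = 50 Ω
  Z3: Z = 1/(jωC) = -j/(ω·C) = 0 - j2854 Ω
  Z4: Z = jωL = j·1709·0.0431 = 0 + j73.66 Ω
  Z5: Z = R = 87.9 Ω
  Z6: Z = 1/(jωC) = -j/(ω·C) = 0 - j617.9 Ω
Step 3 — Ladder network (open output): work backward from the far end, alternating series and parallel combinations. Z_in = 49.98 + j126.9 Ω = 136.4∠68.5° Ω.
Step 4 — Power factor: PF = cos(φ) = Re(Z)/|Z| = 49.98/136.4 = 0.3664.
Step 5 — Type: Im(Z) = 126.9 ⇒ lagging (phase φ = 68.5°).

PF = 0.3664 (lagging, φ = 68.5°)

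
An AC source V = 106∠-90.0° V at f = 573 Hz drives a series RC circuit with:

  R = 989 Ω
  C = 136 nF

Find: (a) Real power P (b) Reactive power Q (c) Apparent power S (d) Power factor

Step 1 — Angular frequency: ω = 2π·f = 2π·573 = 3600 rad/s.
Step 2 — Component impedances:
  R: Z = R = 989 Ω
  C: Z = 1/(jωC) = -j/(ω·C) = 0 - j2042 Ω
Step 3 — Series combination: Z_total = R + C = 989 - j2042 Ω = 2269∠-64.2° Ω.
Step 4 — Source phasor: V = 106∠-90.0° V = 0 - j106 V.
Step 5 — Current: I = V / Z = 0.04204 - j0.02036 A = 0.04671∠-25.8° A.
Step 6 — Complex power: S = V·I* = 2.158 - j4.457 VA.
Step 7 — Real power: P = Re(S) = 2.158 W.
Step 8 — Reactive power: Q = Im(S) = -4.457 VAR.
Step 9 — Apparent power: |S| = 4.952 VA.
Step 10 — Power factor: PF = P/|S| = 0.4358 (leading).

(a) P = 2.158 W  (b) Q = -4.457 VAR  (c) S = 4.952 VA  (d) PF = 0.4358 (leading)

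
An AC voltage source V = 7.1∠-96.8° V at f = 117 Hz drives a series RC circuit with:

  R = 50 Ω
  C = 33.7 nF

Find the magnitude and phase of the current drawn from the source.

Step 1 — Angular frequency: ω = 2π·f = 2π·117 = 735.1 rad/s.
Step 2 — Component impedances:
  R: Z = R = 50 Ω
  C: Z = 1/(jωC) = -j/(ω·C) = 0 - j4.036e+04 Ω
Step 3 — Series combination: Z_total = R + C = 50 - j4.036e+04 Ω = 4.036e+04∠-89.9° Ω.
Step 4 — Source phasor: V = 7.1∠-96.8° V = -0.8407 - j7.05 V.
Step 5 — Ohm's law: I = V / Z_total = (-0.8407 - j7.05) / (50 - j4.036e+04) = 0.0001746 - j2.104e-05 A.
Step 6 — Convert to polar: |I| = 0.0001759 A, ∠I = -6.9°.

I = 0.0001759∠-6.9° A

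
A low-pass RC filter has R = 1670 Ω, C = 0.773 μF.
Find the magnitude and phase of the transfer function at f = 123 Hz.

Step 1 — Angular frequency: ω = 2π·123 = 772.8 rad/s.
Step 2 — Transfer function: H(jω) = 1/(1 + jωRC).
Step 3 — Denominator: 1 + jωRC = 1 + j·772.8·1670·7.73e-07 = 1 + j0.9977.
Step 4 — H = 0.5012 - j0.5.
Step 5 — Magnitude: |H| = 0.7079 (-3.0 dB); phase: φ = -44.9°.

|H| = 0.7079 (-3.0 dB), φ = -44.9°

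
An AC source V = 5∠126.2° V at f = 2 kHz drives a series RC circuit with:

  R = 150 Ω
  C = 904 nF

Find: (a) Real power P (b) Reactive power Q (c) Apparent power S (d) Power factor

Step 1 — Angular frequency: ω = 2π·f = 2π·2000 = 1.257e+04 rad/s.
Step 2 — Component impedances:
  R: Z = R = 150 Ω
  C: Z = 1/(jωC) = -j/(ω·C) = 0 - j88.03 Ω
Step 3 — Series combination: Z_total = R + C = 150 - j88.03 Ω = 173.9∠-30.4° Ω.
Step 4 — Source phasor: V = 5∠126.2° V = -2.953 + j4.035 V.
Step 5 — Current: I = V / Z = -0.02639 + j0.01141 A = 0.02875∠156.6° A.
Step 6 — Complex power: S = V·I* = 0.124 - j0.07275 VA.
Step 7 — Real power: P = Re(S) = 0.124 W.
Step 8 — Reactive power: Q = Im(S) = -0.07275 VAR.
Step 9 — Apparent power: |S| = 0.1437 VA.
Step 10 — Power factor: PF = P/|S| = 0.8625 (leading).

(a) P = 0.124 W  (b) Q = -0.07275 VAR  (c) S = 0.1437 VA  (d) PF = 0.8625 (leading)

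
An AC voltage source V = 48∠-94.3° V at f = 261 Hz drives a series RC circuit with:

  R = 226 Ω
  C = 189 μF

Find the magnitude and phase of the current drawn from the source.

Step 1 — Angular frequency: ω = 2π·f = 2π·261 = 1640 rad/s.
Step 2 — Component impedances:
  R: Z = R = 226 Ω
  C: Z = 1/(jωC) = -j/(ω·C) = 0 - j3.226 Ω
Step 3 — Series combination: Z_total = R + C = 226 - j3.226 Ω = 226∠-0.8° Ω.
Step 4 — Source phasor: V = 48∠-94.3° V = -3.599 - j47.86 V.
Step 5 — Ohm's law: I = V / Z_total = (-3.599 - j47.86) / (226 - j3.226) = -0.0129 - j0.212 A.
Step 6 — Convert to polar: |I| = 0.2124 A, ∠I = -93.5°.

I = 0.2124∠-93.5° A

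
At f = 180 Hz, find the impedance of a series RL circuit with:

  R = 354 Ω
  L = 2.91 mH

Step 1 — Angular frequency: ω = 2π·f = 2π·180 = 1131 rad/s.
Step 2 — Component impedances:
  R: Z = R = 354 Ω
  L: Z = jωL = j·1131·0.00291 = 0 + j3.291 Ω
Step 3 — Series combination: Z_total = R + L = 354 + j3.291 Ω = 354∠0.5° Ω.

Z = 354 + j3.291 Ω = 354∠0.5° Ω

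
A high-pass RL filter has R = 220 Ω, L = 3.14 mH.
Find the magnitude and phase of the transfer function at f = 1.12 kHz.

Step 1 — Angular frequency: ω = 2π·1120 = 7037 rad/s.
Step 2 — Transfer function: H(jω) = jωL/(R + jωL).
Step 3 — Numerator jωL = j·22.1; denominator R + jωL = 220 + j22.1.
Step 4 — H = 0.009987 + j0.09944.
Step 5 — Magnitude: |H| = 0.09994 (-20.0 dB); phase: φ = 84.3°.

|H| = 0.09994 (-20.0 dB), φ = 84.3°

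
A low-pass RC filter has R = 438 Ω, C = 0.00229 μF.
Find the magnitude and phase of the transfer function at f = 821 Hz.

Step 1 — Angular frequency: ω = 2π·821 = 5158 rad/s.
Step 2 — Transfer function: H(jω) = 1/(1 + jωRC).
Step 3 — Denominator: 1 + jωRC = 1 + j·5158·438·2.29e-09 = 1 + j0.005174.
Step 4 — H = 1 - j0.005174.
Step 5 — Magnitude: |H| = 1 (-0.0 dB); phase: φ = -0.3°.

|H| = 1 (-0.0 dB), φ = -0.3°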